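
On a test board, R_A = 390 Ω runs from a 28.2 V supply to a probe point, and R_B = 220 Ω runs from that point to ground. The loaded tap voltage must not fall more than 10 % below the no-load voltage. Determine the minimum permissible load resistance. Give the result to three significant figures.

R_L(min) ≈ 1.27 kΩ

Output resistance R_th = R_A‖R_B = (390 × 220)/610.0 = 140.7 Ω.
The fractional drop is R_th/(R_th + R_L); requiring this ≤ 0.100 gives R_L ≥ R_th(1/0.100 − 1) = 140.7 × 9.000 = 1.27 kΩ.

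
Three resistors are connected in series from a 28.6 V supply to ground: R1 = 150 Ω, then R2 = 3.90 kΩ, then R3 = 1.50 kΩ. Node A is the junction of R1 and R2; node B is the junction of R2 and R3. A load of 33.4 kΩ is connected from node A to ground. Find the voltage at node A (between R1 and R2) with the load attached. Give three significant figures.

Below node A the series string R2+R3 = 5400 Ω sits in parallel with the 33400 Ω load: 4648 Ω.
V_A = 28.6 × 4648/(150 + 4648) = 27.7 V.

V ≈ 27.7 V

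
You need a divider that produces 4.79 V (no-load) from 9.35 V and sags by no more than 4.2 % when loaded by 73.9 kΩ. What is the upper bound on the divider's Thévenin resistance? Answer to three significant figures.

Loading drop = R_th/(R_th + R_L) ≤ 0.0420, so R_th ≤ R_L · ε/(1−ε) = 73.9 kΩ × 0.0420/0.9580 = 3.24 kΩ.

R_th ≤ 3.24 kΩ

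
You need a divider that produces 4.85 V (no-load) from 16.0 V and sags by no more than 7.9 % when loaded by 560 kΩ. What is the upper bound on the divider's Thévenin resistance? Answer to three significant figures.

Loading drop = R_th/(R_th + R_L) ≤ 0.0790, so R_th ≤ R_L · ε/(1−ε) = 560 kΩ × 0.0790/0.9210 = 48.0 kΩ.
(Any R1, R2 with R2/(R1+R2) = 0.303 and R1‖R2 ≤ 48.0 kΩ will meet the spec.)

R_th ≤ 48.0 kΩ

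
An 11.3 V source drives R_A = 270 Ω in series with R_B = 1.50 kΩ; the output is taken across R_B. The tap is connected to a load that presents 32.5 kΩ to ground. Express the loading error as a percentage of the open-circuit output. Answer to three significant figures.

The divider's output (Thévenin) resistance is R_A‖R_B = 228.8 Ω.
Fractional drop under load = R_th/(R_th + R_L) = 228.8 / (228.8 + 32500) = 0.006991.
So the output falls by 0.699 %.

0.699 %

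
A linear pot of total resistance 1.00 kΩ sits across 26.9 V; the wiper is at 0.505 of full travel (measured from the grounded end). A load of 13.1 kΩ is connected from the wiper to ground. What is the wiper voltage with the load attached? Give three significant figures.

The wiper splits the pot into (1−α)R = 495.0 Ω above and αR = 505.0 Ω below.
Lower section ‖ load = 486.3 Ω.
V_wiper = 26.9 × 486.3/(495.0 + 486.3) = 13.3 V.

V ≈ 13.3 V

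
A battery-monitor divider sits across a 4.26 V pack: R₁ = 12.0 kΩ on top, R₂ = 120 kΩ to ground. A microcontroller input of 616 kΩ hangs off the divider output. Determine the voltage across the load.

The load sits in parallel with R₂: R₂‖R_L = (120 × 616) / (120 + 616) = 100.4 kΩ.
V_out = 4.26 × 100.4 / (12.0 + 100.4) = 4.26 × 100.4/112.4 = 3.81 V.
(Unloaded it would have been 3.87 V.)

V_out ≈ 3.81 V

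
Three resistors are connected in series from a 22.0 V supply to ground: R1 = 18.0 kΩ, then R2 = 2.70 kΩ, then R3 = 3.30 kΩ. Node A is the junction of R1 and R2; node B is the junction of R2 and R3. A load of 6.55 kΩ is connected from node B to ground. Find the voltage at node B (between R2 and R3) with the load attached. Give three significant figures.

V ≈ 2.11 V

At node B, R3 is in parallel with the load: R3‖R_L = 2.194 kΩ.
Below node A the resistance is R2 + (R3‖R_L) = 4.894 kΩ, so V_A = 22.0 × 4.894/22.89 = 4.703 V.
Then V_B = V_A × (R3‖R_L)/(R2 + R3‖R_L) = 4.703 × 2.194/4.894 = 2.11 V.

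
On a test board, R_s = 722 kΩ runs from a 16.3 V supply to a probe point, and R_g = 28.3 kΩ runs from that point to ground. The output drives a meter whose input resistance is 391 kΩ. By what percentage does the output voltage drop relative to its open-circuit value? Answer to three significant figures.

6.51 %

The divider's output (Thévenin) resistance is R_s‖R_g = 27.23 kΩ.
Fractional drop under load = R_th/(R_th + R_L) = 27.23 / (27.23 + 391) = 0.06511.
So the output falls by 6.51 %.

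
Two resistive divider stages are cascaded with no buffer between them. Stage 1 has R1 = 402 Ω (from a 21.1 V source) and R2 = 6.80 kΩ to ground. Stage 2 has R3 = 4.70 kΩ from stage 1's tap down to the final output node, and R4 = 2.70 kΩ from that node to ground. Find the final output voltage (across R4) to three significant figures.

V_out ≈ 6.91 V

Stage 2 presents R3+R4 = 7400 Ω as a load on stage 1's tap.
Stage 1's lower leg becomes R2‖(R3+R4) = 3544 Ω, so V_mid = 21.1 × 3544/3946 = 18.95 V.
Stage 2 is itself unloaded: V_out = V_mid × R4/(R3+R4) = 18.95 × 2700/7400 = 6.91 V.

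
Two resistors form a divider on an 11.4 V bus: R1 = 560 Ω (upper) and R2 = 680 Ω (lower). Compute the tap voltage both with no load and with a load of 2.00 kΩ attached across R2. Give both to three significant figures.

Unloaded: 6.25 V; loaded: 5.42 V

Open-circuit: V = 11.4 × 680/(560 + 680) = 6.25 V.
With the load, R2 becomes R2‖R_L = 507.5 Ω, so V = 11.4 × 507.5/1067 = 5.42 V.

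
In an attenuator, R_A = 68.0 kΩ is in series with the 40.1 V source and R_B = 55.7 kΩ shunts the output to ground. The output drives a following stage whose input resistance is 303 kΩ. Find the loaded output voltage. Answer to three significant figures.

The load sits in parallel with R_B: R_B‖R_L = (55.7 × 303) / (55.7 + 303) = 47.05 kΩ.
V_out = 40.1 × 47.05 / (68.0 + 47.05) = 40.1 × 47.05/115.1 = 16.4 V.

V_out ≈ 16.4 V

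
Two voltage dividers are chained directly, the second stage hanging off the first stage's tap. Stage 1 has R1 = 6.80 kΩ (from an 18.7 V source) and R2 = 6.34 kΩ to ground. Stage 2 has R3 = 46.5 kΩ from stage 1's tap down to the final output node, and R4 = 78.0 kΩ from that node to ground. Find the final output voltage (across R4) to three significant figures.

V_out ≈ 5.51 V

Stage 2 presents R3+R4 = 124.5 kΩ as a load on stage 1's tap.
Stage 1's lower leg becomes R2‖(R3+R4) = 6.033 kΩ, so V_mid = 18.7 × 6.033/12.83 = 8.791 V.
Stage 2 is itself unloaded: V_out = V_mid × R4/(R3+R4) = 8.791 × 78.0/124.5 = 5.51 V.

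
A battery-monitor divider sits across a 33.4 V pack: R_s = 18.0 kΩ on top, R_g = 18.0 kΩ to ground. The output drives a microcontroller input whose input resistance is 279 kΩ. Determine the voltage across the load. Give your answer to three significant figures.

The load sits in parallel with R_g: R_g‖R_L = (18.0 × 279) / (18.0 + 279) = 16.91 kΩ.
V_out = 33.4 × 16.91 / (18.0 + 16.91) = 33.4 × 16.91/34.91 = 16.2 V.

V_out ≈ 16.2 V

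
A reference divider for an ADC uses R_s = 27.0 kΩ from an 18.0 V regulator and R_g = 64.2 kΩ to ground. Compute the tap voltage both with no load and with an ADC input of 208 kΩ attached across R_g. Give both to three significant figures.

Unloaded: 12.7 V; loaded: 11.6 V

Open-circuit: V = 18.0 × 64.2/(27.0 + 64.2) = 12.7 V.
With the load, R_g becomes R_g‖R_L = 49.06 kΩ, so V = 18.0 × 49.06/76.06 = 11.6 V.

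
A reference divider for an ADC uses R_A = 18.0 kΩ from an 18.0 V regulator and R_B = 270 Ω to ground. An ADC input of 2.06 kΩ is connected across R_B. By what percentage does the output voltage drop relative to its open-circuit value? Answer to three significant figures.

Unloaded V = 18.0 × 270/18270 = 0.26601 V.
Loaded: R_B‖R_L = 238.7 Ω, giving V = 18.0 × 238.7/18240 = 0.23559 V.
Drop = (0.26601 − 0.23559) / 0.26601 = 11.4 %.

11.4 %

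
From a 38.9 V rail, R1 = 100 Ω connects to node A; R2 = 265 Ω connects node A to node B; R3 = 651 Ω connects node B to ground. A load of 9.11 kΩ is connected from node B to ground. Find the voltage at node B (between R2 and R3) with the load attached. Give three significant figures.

At node B, R3 is in parallel with the load: R3‖R_L = 607.6 Ω.
Below node A the resistance is R2 + (R3‖R_L) = 872.6 Ω, so V_A = 38.9 × 872.6/972.6 = 34.90 V.
Then V_B = V_A × (R3‖R_L)/(R2 + R3‖R_L) = 34.90 × 607.6/872.6 = 24.3 V.

V ≈ 24.3 V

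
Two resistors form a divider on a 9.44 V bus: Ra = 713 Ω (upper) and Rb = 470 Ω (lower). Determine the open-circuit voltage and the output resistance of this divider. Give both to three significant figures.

V_th is the open-circuit tap voltage: 9.44 × 470/(713 + 470) = 3.75 V.
With the supply zeroed, Ra and Rb appear in parallel from the tap: R_th = Ra‖Rb = (713 × 470)/1183 = 283 Ω.

V_th = 3.75 V, R_th = 283 Ω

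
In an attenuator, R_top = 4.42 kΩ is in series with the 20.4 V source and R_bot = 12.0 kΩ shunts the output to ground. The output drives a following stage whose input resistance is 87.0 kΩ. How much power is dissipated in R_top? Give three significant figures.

P ≈ 8.21 mW

Total resistance from the source is R_top + (R_bot‖R_L) = 14.97 kΩ, so I = 20.4/14.97 kΩ = 1.363 mA.
P = I²·R_top = (1.363 mA)² × 4.42 kΩ = 8.21 mW.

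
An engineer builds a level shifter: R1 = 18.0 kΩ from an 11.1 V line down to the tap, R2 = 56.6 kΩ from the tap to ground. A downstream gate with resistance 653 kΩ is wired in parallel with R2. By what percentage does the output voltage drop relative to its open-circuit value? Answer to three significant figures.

2.05 %

The divider's output (Thévenin) resistance is R1‖R2 = 13.66 kΩ.
Fractional drop under load = R_th/(R_th + R_L) = 13.66 / (13.66 + 653) = 0.02049.
So the output falls by 2.05 %.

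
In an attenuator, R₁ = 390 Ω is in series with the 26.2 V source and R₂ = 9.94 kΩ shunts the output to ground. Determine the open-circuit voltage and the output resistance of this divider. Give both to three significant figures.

V_th = 25.2 V, R_th = 375 Ω

V_th is the open-circuit tap voltage: 26.2 × 9940/(390 + 9940) = 25.2 V.
With the supply zeroed, R₁ and R₂ appear in parallel from the tap: R_th = R₁‖R₂ = (390 × 9940)/10330 = 375 Ω.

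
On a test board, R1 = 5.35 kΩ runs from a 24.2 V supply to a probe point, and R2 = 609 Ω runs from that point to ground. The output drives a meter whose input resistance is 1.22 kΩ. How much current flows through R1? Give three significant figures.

R2‖R_L = 406.2 Ω, so the source sees R1 + R2‖R_L = 5756 Ω.
I = 24.2 V / 5756 Ω = 4.20 mA.

I ≈ 4.20 mA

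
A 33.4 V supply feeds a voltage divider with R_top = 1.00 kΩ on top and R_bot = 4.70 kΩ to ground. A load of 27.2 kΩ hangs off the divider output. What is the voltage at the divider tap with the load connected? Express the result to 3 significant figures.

V_out ≈ 26.7 V

The load sits in parallel with R_bot: R_bot‖R_L = (4.70 × 27.2) / (4.70 + 27.2) = 4.008 kΩ.
V_out = 33.4 × 4.008 / (1.00 + 4.008) = 33.4 × 4.008/5.008 = 26.7 V.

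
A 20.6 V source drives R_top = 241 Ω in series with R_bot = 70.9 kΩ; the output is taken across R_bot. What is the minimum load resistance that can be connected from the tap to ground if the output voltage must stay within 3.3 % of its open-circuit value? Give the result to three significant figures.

Output resistance R_th = R_top‖R_bot = (241 × 70900)/71140 = 240.2 Ω.
The fractional drop is R_th/(R_th + R_L); requiring this ≤ 0.0330 gives R_L ≥ R_th(1/0.0330 − 1) = 240.2 × 29.30 = 7.04 kΩ.

R_L(min) ≈ 7.04 kΩ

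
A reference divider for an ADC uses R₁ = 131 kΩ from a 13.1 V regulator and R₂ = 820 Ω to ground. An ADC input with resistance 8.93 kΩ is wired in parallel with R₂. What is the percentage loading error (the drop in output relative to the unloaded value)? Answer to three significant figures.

8.36 %

The divider's output (Thévenin) resistance is R₁‖R₂ = 814.9 Ω.
Fractional drop under load = R_th/(R_th + R_L) = 814.9 / (814.9 + 8930) = 0.08362.
So the output falls by 8.36 %.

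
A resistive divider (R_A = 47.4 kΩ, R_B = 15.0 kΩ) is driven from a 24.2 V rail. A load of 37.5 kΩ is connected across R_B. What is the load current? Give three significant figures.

R_B‖R_L = 10.71 kΩ; V_out = 24.2 × 10.71/58.11 = 4.462 V.
I_L = V_out / R_L = 4.462 / 37.5 kΩ = 0.119 mA.

I_L ≈ 0.119 mA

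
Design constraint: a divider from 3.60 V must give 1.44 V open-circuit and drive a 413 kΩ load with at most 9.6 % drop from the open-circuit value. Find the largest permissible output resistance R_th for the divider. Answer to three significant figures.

Loading drop = R_th/(R_th + R_L) ≤ 0.0960, so R_th ≤ R_L · ε/(1−ε) = 413 kΩ × 0.0960/0.9040 = 43.9 kΩ.

R_th ≤ 43.9 kΩ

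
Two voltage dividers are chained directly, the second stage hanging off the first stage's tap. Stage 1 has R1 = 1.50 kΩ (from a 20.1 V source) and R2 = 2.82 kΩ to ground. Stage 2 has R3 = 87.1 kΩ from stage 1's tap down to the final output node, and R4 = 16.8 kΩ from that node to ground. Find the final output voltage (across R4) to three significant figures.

Stage 2 presents R3+R4 = 103.9 kΩ as a load on stage 1's tap.
Stage 1's lower leg becomes R2‖(R3+R4) = 2.745 kΩ, so V_mid = 20.1 × 2.745/4.245 = 13.00 V.
Stage 2 is itself unloaded: V_out = V_mid × R4/(R3+R4) = 13.00 × 16.8/103.9 = 2.10 V.

V_out ≈ 2.10 V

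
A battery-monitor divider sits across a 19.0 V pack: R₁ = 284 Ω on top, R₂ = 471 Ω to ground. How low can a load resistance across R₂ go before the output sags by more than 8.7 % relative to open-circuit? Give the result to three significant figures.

Output resistance R_th = R₁‖R₂ = (284 × 471)/755.0 = 177.2 Ω.
The fractional drop is R_th/(R_th + R_L); requiring this ≤ 0.0870 gives R_L ≥ R_th(1/0.0870 − 1) = 177.2 × 10.49 = 1.86 kΩ.

R_L(min) ≈ 1.86 kΩ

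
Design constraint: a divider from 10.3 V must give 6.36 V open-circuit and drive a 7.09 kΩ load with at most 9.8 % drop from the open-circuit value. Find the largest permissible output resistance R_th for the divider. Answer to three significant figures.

Loading drop = R_th/(R_th + R_L) ≤ 0.0980, so R_th ≤ R_L · ε/(1−ε) = 7.09 kΩ × 0.0980/0.9020 = 770 Ω.
(Any R1, R2 with R2/(R1+R2) = 0.617 and R1‖R2 ≤ 770 Ω will meet the spec.)

R_th ≤ 770 Ω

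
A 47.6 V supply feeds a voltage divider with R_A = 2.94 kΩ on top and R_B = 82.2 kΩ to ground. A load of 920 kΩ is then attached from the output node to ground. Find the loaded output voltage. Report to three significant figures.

V_out ≈ 45.8 V

The load sits in parallel with R_B: R_B‖R_L = (82.2 × 920) / (82.2 + 920) = 75.46 kΩ.
V_out = 47.6 × 75.46 / (2.94 + 75.46) = 47.6 × 75.46/78.40 = 45.8 V.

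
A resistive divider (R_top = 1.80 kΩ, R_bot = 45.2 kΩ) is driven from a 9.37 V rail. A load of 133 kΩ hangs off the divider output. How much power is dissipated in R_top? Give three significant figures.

P ≈ 0.125 mW

Total resistance from the source is R_top + (R_bot‖R_L) = 35.54 kΩ, so I = 9.37/35.54 kΩ = 0.2637 mA.
P = I²·R_top = (0.2637 mA)² × 1.80 kΩ = 0.125 mW.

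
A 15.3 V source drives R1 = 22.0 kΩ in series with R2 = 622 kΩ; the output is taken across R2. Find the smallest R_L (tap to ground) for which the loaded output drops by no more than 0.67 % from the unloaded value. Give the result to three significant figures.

Output resistance R_th = R1‖R2 = (22.0 × 622)/644.0 = 21.25 kΩ.
The fractional drop is R_th/(R_th + R_L); requiring this ≤ 0.00670 gives R_L ≥ R_th(1/0.00670 − 1) = 21.25 × 148.3 = 3.15 MΩ.

R_L(min) ≈ 3.15 MΩ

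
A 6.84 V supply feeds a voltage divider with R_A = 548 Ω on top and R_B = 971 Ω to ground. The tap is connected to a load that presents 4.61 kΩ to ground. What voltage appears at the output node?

The load sits in parallel with R_B: R_B‖R_L = (971 × 4610) / (971 + 4610) = 802.1 Ω.
V_out = 6.84 × 802.1 / (548 + 802.1) = 6.84 × 802.1/1350 = 4.06 V.

V_out ≈ 4.06 V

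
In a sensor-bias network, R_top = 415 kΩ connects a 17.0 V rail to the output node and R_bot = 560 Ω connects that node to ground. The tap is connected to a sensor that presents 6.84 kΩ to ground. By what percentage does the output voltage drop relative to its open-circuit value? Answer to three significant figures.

7.56 %

The divider's output (Thévenin) resistance is R_top‖R_bot = 559.2 Ω.
Fractional drop under load = R_th/(R_th + R_L) = 559.2 / (559.2 + 6840) = 0.07558.
So the output falls by 7.56 %.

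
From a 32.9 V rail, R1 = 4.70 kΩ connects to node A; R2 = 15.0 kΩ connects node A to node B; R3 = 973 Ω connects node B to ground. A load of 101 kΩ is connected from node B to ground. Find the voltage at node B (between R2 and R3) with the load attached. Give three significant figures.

V ≈ 1.53 V

At node B, R3 is in parallel with the load: R3‖R_L = 963.7 Ω.
Below node A the resistance is R2 + (R3‖R_L) = 15960 Ω, so V_A = 32.9 × 15960/20660 = 25.42 V.
Then V_B = V_A × (R3‖R_L)/(R2 + R3‖R_L) = 25.42 × 963.7/15960 = 1.53 V.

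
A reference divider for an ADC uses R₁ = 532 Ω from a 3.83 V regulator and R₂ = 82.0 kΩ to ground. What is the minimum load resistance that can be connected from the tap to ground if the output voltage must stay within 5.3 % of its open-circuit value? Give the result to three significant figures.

R_L(min) ≈ 9.44 kΩ

Output resistance R_th = R₁‖R₂ = (532 × 82000)/82530 = 528.6 Ω.
The fractional drop is R_th/(R_th + R_L); requiring this ≤ 0.0530 gives R_L ≥ R_th(1/0.0530 − 1) = 528.6 × 17.87 = 9.44 kΩ.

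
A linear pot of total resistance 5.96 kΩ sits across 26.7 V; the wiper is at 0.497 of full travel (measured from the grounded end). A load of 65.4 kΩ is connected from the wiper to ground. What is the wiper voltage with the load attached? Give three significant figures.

V ≈ 13.0 V

The wiper splits the pot into (1−α)R = 2.998 kΩ above and αR = 2.962 kΩ below.
Lower section ‖ load = 2.834 kΩ.
V_wiper = 26.7 × 2.834/(2.998 + 2.834) = 13.0 V.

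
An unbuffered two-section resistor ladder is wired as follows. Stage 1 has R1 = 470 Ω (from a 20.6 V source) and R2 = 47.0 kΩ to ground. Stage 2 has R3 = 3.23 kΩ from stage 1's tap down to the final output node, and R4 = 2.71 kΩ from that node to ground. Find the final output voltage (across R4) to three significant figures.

Stage 2 presents R3+R4 = 5940 Ω as a load on stage 1's tap.
Stage 1's lower leg becomes R2‖(R3+R4) = 5274 Ω, so V_mid = 20.6 × 5274/5744 = 18.91 V.
Stage 2 is itself unloaded: V_out = V_mid × R4/(R3+R4) = 18.91 × 2710/5940 = 8.63 V.

V_out ≈ 8.63 V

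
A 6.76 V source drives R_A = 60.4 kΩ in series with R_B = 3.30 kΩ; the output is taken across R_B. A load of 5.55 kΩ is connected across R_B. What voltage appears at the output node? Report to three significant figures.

V_out ≈ 0.224 V

The load sits in parallel with R_B: R_B‖R_L = (3.30 × 5.55) / (3.30 + 5.55) = 2.069 kΩ.
V_out = 6.76 × 2.069 / (60.4 + 2.069) = 6.76 × 2.069/62.47 = 0.224 V.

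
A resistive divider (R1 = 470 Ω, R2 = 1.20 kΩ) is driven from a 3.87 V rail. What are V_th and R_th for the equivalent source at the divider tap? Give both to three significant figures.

V_th is the open-circuit tap voltage: 3.87 × 1200/(470 + 1200) = 2.78 V.
With the supply zeroed, R1 and R2 appear in parallel from the tap: R_th = R1‖R2 = (470 × 1200)/1670 = 338 Ω.

V_th = 2.78 V, R_th = 338 Ω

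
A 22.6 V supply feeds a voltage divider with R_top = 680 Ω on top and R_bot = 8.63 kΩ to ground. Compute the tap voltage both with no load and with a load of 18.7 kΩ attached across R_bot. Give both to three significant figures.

Open-circuit: V = 22.6 × 8630/(680 + 8630) = 20.9 V.
With the load, R_bot becomes R_bot‖R_L = 5905 Ω, so V = 22.6 × 5905/6585 = 20.3 V.

Unloaded: 20.9 V; loaded: 20.3 V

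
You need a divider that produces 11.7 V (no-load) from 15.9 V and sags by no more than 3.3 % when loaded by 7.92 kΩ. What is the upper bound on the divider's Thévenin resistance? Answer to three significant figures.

R_th ≤ 270 Ω

Loading drop = R_th/(R_th + R_L) ≤ 0.0330, so R_th ≤ R_L · ε/(1−ε) = 7.92 kΩ × 0.0330/0.9670 = 270 Ω.
(Any R1, R2 with R2/(R1+R2) = 0.736 and R1‖R2 ≤ 270 Ω will meet the spec.)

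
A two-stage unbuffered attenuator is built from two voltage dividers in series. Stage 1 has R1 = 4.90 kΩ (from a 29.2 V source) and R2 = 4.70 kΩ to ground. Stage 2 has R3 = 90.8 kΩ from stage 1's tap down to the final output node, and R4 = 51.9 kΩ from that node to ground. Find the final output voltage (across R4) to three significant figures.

Stage 2 presents R3+R4 = 142.7 kΩ as a load on stage 1's tap.
Stage 1's lower leg becomes R2‖(R3+R4) = 4.550 kΩ, so V_mid = 29.2 × 4.550/9.450 = 14.06 V.
Stage 2 is itself unloaded: V_out = V_mid × R4/(R3+R4) = 14.06 × 51.9/142.7 = 5.11 V.

V_out ≈ 5.11 V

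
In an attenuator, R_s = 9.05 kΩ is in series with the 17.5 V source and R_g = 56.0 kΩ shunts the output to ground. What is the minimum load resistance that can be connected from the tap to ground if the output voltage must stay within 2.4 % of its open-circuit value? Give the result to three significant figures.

Output resistance R_th = R_s‖R_g = (9.05 × 56.0)/65.05 = 7.791 kΩ.
The fractional drop is R_th/(R_th + R_L); requiring this ≤ 0.0240 gives R_L ≥ R_th(1/0.0240 − 1) = 7.791 × 40.67 = 317 kΩ.

R_L(min) ≈ 317 kΩ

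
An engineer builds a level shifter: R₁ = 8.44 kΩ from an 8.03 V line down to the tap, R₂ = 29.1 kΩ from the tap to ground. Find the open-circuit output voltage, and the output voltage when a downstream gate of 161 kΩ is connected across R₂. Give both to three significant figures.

Open-circuit: V = 8.03 × 29.1/(8.44 + 29.1) = 6.22 V.
With the load, R₂ becomes R₂‖R_L = 24.65 kΩ, so V = 8.03 × 24.65/33.09 = 5.98 V.

Unloaded: 6.22 V; loaded: 5.98 V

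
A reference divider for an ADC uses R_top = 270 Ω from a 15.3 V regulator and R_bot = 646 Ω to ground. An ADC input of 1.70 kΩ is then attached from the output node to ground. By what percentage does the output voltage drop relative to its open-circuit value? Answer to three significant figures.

10.1 %

Unloaded V = 15.3 × 646/916.0 = 10.790 V.
Loaded: R_bot‖R_L = 468.1 Ω, giving V = 15.3 × 468.1/738.1 = 9.7033 V.
Drop = (10.790 − 9.7033) / 10.790 = 10.1 %.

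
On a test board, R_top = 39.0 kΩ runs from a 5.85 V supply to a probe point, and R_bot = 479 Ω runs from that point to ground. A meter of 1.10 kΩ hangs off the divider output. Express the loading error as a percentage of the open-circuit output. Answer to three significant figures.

30.1 %

The divider's output (Thévenin) resistance is R_top‖R_bot = 473.2 Ω.
Fractional drop under load = R_th/(R_th + R_L) = 473.2 / (473.2 + 1100) = 0.3008.
So the output falls by 30.1 %.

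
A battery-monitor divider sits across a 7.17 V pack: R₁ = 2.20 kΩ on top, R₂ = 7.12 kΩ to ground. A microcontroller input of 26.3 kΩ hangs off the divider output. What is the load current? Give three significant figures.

I_L ≈ 0.196 mA

R₂‖R_L = 5.603 kΩ; V_out = 7.17 × 5.603/7.803 = 5.148 V.
I_L = V_out / R_L = 5.148 / 26.3 kΩ = 0.196 mA.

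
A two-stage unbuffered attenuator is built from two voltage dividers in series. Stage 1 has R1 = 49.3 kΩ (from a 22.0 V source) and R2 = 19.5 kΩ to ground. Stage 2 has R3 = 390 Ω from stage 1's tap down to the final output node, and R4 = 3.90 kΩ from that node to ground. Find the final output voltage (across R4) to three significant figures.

Stage 2 presents R3+R4 = 4290 Ω as a load on stage 1's tap.
Stage 1's lower leg becomes R2‖(R3+R4) = 3516 Ω, so V_mid = 22.0 × 3516/52820 = 1.465 V.
Stage 2 is itself unloaded: V_out = V_mid × R4/(R3+R4) = 1.465 × 3900/4290 = 1.33 V.

V_out ≈ 1.33 V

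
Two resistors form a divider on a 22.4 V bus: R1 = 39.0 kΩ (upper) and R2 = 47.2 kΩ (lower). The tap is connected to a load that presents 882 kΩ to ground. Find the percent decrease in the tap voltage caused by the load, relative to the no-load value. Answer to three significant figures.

2.36 %

The divider's output (Thévenin) resistance is R1‖R2 = 21.35 kΩ.
Fractional drop under load = R_th/(R_th + R_L) = 21.35 / (21.35 + 882) = 0.02364.
So the output falls by 2.36 %.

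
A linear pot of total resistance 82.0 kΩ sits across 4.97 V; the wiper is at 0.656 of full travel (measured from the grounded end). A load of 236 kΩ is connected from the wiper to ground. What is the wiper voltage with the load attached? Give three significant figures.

The wiper splits the pot into (1−α)R = 28.21 kΩ above and αR = 53.79 kΩ below.
Lower section ‖ load = 43.81 kΩ.
V_wiper = 4.97 × 43.81/(28.21 + 43.81) = 3.02 V.

V ≈ 3.02 V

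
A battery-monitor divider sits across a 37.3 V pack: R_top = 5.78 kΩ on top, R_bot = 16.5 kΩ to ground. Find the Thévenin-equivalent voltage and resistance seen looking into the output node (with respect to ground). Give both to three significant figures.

V_th = 27.6 V, R_th = 4.28 kΩ

V_th is the open-circuit tap voltage: 37.3 × 16.5/(5.78 + 16.5) = 27.6 V.
With the supply zeroed, R_top and R_bot appear in parallel from the tap: R_th = R_top‖R_bot = (5.78 × 16.5)/22.28 = 4.28 kΩ.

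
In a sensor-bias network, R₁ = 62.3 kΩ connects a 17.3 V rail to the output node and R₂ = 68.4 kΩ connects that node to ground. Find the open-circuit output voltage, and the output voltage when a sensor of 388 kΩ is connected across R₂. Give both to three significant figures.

Unloaded: 9.05 V; loaded: 8.35 V

Open-circuit: V = 17.3 × 68.4/(62.3 + 68.4) = 9.05 V.
With the load, R₂ becomes R₂‖R_L = 58.15 kΩ, so V = 17.3 × 58.15/120.4 = 8.35 V.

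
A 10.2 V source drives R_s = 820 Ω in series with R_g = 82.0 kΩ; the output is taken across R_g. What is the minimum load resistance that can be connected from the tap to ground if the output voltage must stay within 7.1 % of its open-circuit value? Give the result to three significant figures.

R_L(min) ≈ 10.6 kΩ

Output resistance R_th = R_s‖R_g = (820 × 82000)/82820 = 811.9 Ω.
The fractional drop is R_th/(R_th + R_L); requiring this ≤ 0.0710 gives R_L ≥ R_th(1/0.0710 − 1) = 811.9 × 13.08 = 10.6 kΩ.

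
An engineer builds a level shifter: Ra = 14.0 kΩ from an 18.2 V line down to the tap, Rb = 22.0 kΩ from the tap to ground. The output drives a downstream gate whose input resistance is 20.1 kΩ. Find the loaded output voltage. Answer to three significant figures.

V_out ≈ 7.80 V

The load sits in parallel with Rb: Rb‖R_L = (22.0 × 20.1) / (22.0 + 20.1) = 10.50 kΩ.
V_out = 18.2 × 10.50 / (14.0 + 10.50) = 18.2 × 10.50/24.50 = 7.80 V.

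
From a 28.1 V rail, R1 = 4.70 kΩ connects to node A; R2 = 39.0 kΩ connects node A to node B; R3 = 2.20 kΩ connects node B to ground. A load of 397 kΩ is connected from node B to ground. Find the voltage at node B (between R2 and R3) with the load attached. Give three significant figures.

At node B, R3 is in parallel with the load: R3‖R_L = 2.188 kΩ.
Below node A the resistance is R2 + (R3‖R_L) = 41.19 kΩ, so V_A = 28.1 × 41.19/45.89 = 25.22 V.
Then V_B = V_A × (R3‖R_L)/(R2 + R3‖R_L) = 25.22 × 2.188/41.19 = 1.34 V.

V ≈ 1.34 V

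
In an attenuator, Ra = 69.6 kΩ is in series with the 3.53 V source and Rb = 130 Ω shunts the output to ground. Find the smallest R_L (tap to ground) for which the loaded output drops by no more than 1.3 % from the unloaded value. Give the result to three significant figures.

R_L(min) ≈ 9.85 kΩ

Output resistance R_th = Ra‖Rb = (69600 × 130)/69730 = 129.8 Ω.
The fractional drop is R_th/(R_th + R_L); requiring this ≤ 0.0130 gives R_L ≥ R_th(1/0.0130 − 1) = 129.8 × 75.92 = 9.85 kΩ.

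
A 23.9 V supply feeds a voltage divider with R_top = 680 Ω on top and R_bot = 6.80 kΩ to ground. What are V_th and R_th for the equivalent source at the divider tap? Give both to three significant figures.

V_th = 21.7 V, R_th = 618 Ω

V_th is the open-circuit tap voltage: 23.9 × 6800/(680 + 6800) = 21.7 V.
With the supply zeroed, R_top and R_bot appear in parallel from the tap: R_th = R_top‖R_bot = (680 × 6800)/7480 = 618 Ω.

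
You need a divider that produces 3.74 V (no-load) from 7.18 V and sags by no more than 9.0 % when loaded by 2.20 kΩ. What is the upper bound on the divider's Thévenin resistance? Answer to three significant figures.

R_th ≤ 218 Ω

Loading drop = R_th/(R_th + R_L) ≤ 0.0900, so R_th ≤ R_L · ε/(1−ε) = 2.20 kΩ × 0.0900/0.9100 = 218 Ω.
(Any R1, R2 with R2/(R1+R2) = 0.521 and R1‖R2 ≤ 218 Ω will meet the spec.)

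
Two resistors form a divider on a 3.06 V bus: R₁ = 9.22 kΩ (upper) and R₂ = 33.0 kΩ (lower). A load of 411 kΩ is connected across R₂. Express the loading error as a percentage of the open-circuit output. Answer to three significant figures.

The divider's output (Thévenin) resistance is R₁‖R₂ = 7.207 kΩ.
Fractional drop under load = R_th/(R_th + R_L) = 7.207 / (7.207 + 411) = 0.01723.
So the output falls by 1.72 %.

1.72 %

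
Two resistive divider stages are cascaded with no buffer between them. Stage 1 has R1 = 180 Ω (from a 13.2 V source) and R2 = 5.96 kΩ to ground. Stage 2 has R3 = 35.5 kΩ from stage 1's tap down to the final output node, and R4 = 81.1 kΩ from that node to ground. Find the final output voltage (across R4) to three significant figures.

Stage 2 presents R3+R4 = 116600 Ω as a load on stage 1's tap.
Stage 1's lower leg becomes R2‖(R3+R4) = 5670 Ω, so V_mid = 13.2 × 5670/5850 = 12.79 V.
Stage 2 is itself unloaded: V_out = V_mid × R4/(R3+R4) = 12.79 × 81100/116600 = 8.90 V.

V_out ≈ 8.90 V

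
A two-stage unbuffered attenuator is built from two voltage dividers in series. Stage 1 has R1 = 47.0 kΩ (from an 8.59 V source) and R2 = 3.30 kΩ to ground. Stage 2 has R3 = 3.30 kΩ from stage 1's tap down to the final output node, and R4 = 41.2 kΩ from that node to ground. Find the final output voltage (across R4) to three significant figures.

Stage 2 presents R3+R4 = 44.50 kΩ as a load on stage 1's tap.
Stage 1's lower leg becomes R2‖(R3+R4) = 3.072 kΩ, so V_mid = 8.59 × 3.072/50.07 = 0.5270 V.
Stage 2 is itself unloaded: V_out = V_mid × R4/(R3+R4) = 0.5270 × 41.2/44.50 = 0.488 V.

V_out ≈ 0.488 V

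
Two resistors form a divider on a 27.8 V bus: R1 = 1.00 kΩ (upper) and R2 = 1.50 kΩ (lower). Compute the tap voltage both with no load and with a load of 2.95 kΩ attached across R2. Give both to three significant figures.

Unloaded: 16.7 V; loaded: 13.9 V

Open-circuit: V = 27.8 × 1.50/(1.00 + 1.50) = 16.7 V.
With the load, R2 becomes R2‖R_L = 0.9944 kΩ, so V = 27.8 × 0.9944/1.994 = 13.9 V.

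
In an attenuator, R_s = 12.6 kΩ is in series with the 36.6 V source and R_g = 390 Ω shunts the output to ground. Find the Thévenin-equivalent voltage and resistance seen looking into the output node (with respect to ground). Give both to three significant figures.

V_th = 1.10 V, R_th = 378 Ω

V_th is the open-circuit tap voltage: 36.6 × 390/(12600 + 390) = 1.10 V.
With the supply zeroed, R_s and R_g appear in parallel from the tap: R_th = R_s‖R_g = (12600 × 390)/12990 = 378 Ω.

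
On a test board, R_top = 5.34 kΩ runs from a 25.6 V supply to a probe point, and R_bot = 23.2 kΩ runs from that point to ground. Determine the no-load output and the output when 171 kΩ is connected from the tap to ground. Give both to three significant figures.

Unloaded: 20.8 V; loaded: 20.3 V

Open-circuit: V = 25.6 × 23.2/(5.34 + 23.2) = 20.8 V.
With the load, R_bot becomes R_bot‖R_L = 20.43 kΩ, so V = 25.6 × 20.43/25.77 = 20.3 V.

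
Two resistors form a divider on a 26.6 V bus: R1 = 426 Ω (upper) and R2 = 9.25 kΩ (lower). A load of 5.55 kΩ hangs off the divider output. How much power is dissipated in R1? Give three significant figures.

P ≈ 19.9 mW

Total resistance from the source is R1 + (R2‖R_L) = 3895 Ω, so I = 26.6/3895 Ω = 6.830 mA.
P = I²·R1 = (6.830 mA)² × 426 Ω = 19.9 mW.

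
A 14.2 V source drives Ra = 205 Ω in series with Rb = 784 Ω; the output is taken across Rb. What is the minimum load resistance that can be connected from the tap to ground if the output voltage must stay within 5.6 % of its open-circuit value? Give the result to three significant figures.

R_L(min) ≈ 2.74 kΩ

Output resistance R_th = Ra‖Rb = (205 × 784)/989.0 = 162.5 Ω.
The fractional drop is R_th/(R_th + R_L); requiring this ≤ 0.0560 gives R_L ≥ R_th(1/0.0560 − 1) = 162.5 × 16.86 = 2.74 kΩ.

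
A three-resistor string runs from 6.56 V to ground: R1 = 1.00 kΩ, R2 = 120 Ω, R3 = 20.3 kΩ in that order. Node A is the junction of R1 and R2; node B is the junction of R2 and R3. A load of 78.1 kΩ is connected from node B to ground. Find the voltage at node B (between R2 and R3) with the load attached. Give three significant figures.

V ≈ 6.13 V

At node B, R3 is in parallel with the load: R3‖R_L = 16110 Ω.
Below node A the resistance is R2 + (R3‖R_L) = 16230 Ω, so V_A = 6.56 × 16230/17230 = 6.179 V.
Then V_B = V_A × (R3‖R_L)/(R2 + R3‖R_L) = 6.179 × 16110/16230 = 6.13 V.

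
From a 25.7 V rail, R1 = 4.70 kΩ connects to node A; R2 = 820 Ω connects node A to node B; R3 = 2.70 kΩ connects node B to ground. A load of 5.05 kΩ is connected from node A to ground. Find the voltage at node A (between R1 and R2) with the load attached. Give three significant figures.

V ≈ 7.87 V

Below node A the series string R2+R3 = 3520 Ω sits in parallel with the 5050 Ω load: 2074 Ω.
V_A = 25.7 × 2074/(4700 + 2074) = 7.87 V.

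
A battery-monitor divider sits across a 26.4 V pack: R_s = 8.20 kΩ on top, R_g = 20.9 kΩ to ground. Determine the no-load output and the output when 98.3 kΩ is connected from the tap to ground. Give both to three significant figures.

Open-circuit: V = 26.4 × 20.9/(8.20 + 20.9) = 19.0 V.
With the load, R_g becomes R_g‖R_L = 17.24 kΩ, so V = 26.4 × 17.24/25.44 = 17.9 V.

Unloaded: 19.0 V; loaded: 17.9 V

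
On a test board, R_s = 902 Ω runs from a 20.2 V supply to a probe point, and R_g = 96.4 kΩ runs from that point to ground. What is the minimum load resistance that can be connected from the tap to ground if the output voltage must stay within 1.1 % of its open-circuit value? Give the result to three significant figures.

Output resistance R_th = R_s‖R_g = (902 × 96400)/97300 = 893.6 Ω.
The fractional drop is R_th/(R_th + R_L); requiring this ≤ 0.0110 gives R_L ≥ R_th(1/0.0110 − 1) = 893.6 × 89.91 = 80.3 kΩ.

R_L(min) ≈ 80.3 kΩ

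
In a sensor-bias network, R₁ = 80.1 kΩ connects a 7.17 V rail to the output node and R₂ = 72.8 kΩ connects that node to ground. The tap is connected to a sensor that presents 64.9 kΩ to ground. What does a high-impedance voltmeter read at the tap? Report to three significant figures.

V_out ≈ 2.15 V

The load sits in parallel with R₂: R₂‖R_L = (72.8 × 64.9) / (72.8 + 64.9) = 34.31 kΩ.
V_out = 7.17 × 34.31 / (80.1 + 34.31) = 7.17 × 34.31/114.4 = 2.15 V.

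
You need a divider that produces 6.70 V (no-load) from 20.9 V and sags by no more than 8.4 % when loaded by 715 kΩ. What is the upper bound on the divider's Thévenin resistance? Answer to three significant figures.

R_th ≤ 65.6 kΩ

Loading drop = R_th/(R_th + R_L) ≤ 0.0840, so R_th ≤ R_L · ε/(1−ε) = 715 kΩ × 0.0840/0.9160 = 65.6 kΩ.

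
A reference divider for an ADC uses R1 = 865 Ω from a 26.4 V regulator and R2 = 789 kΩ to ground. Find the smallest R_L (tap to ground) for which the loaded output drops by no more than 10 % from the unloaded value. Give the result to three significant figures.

R_L(min) ≈ 7.78 kΩ

Output resistance R_th = R1‖R2 = (865 × 789000)/789900 = 864.1 Ω.
The fractional drop is R_th/(R_th + R_L); requiring this ≤ 0.100 gives R_L ≥ R_th(1/0.100 − 1) = 864.1 × 9.000 = 7.78 kΩ.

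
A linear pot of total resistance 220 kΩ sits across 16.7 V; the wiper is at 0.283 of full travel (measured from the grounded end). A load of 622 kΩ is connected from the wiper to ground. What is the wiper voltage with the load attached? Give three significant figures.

V ≈ 4.41 V

The wiper splits the pot into (1−α)R = 157.7 kΩ above and αR = 62.26 kΩ below.
Lower section ‖ load = 56.60 kΩ.
V_wiper = 16.7 × 56.60/(157.7 + 56.60) = 4.41 V.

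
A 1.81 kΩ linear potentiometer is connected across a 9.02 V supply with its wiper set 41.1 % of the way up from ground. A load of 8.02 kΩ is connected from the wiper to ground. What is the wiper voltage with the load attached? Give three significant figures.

V ≈ 3.52 V

The wiper splits the pot into (1−α)R = 1066 Ω above and αR = 743.9 Ω below.
Lower section ‖ load = 680.8 Ω.
V_wiper = 9.02 × 680.8/(1066 + 680.8) = 3.52 V.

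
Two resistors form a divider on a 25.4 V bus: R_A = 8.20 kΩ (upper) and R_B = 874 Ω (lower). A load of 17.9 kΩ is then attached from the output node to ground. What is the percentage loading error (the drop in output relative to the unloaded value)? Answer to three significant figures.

The divider's output (Thévenin) resistance is R_A‖R_B = 789.8 Ω.
Fractional drop under load = R_th/(R_th + R_L) = 789.8 / (789.8 + 17900) = 0.04226.
So the output falls by 4.23 %.

4.23 %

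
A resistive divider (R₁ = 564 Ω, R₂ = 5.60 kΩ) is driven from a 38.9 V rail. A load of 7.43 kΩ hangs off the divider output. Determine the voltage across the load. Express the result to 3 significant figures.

The load sits in parallel with R₂: R₂‖R_L = (5600 × 7430) / (5600 + 7430) = 3193 Ω.
V_out = 38.9 × 3193 / (564 + 3193) = 38.9 × 3193/3757 = 33.1 V.
(Unloaded it would have been 35.3 V.)

V_out ≈ 33.1 V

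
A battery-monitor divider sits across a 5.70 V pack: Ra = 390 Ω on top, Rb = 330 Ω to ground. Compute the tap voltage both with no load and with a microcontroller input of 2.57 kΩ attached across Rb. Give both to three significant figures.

Open-circuit: V = 5.70 × 330/(390 + 330) = 2.61 V.
With the load, Rb becomes Rb‖R_L = 292.4 Ω, so V = 5.70 × 292.4/682.4 = 2.44 V.

Unloaded: 2.61 V; loaded: 2.44 V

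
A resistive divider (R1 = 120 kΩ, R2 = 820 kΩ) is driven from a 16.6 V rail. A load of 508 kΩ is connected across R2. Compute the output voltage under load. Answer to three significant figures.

The load sits in parallel with R2: R2‖R_L = (820 × 508) / (820 + 508) = 313.7 kΩ.
V_out = 16.6 × 313.7 / (120 + 313.7) = 16.6 × 313.7/433.7 = 12.0 V.

V_out ≈ 12.0 V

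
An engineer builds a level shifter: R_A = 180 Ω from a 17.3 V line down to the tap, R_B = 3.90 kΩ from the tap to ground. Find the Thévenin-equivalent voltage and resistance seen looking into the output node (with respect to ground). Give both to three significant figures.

V_th is the open-circuit tap voltage: 17.3 × 3900/(180 + 3900) = 16.5 V.
With the supply zeroed, R_A and R_B appear in parallel from the tap: R_th = R_A‖R_B = (180 × 3900)/4080 = 172 Ω.

V_th = 16.5 V, R_th = 172 Ω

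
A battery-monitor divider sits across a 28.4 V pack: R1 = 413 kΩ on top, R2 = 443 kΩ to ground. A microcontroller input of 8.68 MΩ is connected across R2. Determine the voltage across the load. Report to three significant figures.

V_out ≈ 14.3 V

The load sits in parallel with R2: R2‖R_L = (443 × 8680) / (443 + 8680) = 421.5 kΩ.
V_out = 28.4 × 421.5 / (413 + 421.5) = 28.4 × 421.5/834.5 = 14.3 V.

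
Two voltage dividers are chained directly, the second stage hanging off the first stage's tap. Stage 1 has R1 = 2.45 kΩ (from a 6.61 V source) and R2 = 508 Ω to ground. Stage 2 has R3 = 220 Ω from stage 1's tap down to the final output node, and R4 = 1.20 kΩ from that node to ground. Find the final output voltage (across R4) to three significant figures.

V_out ≈ 0.740 V

Stage 2 presents R3+R4 = 1420 Ω as a load on stage 1's tap.
Stage 1's lower leg becomes R2‖(R3+R4) = 374.1 Ω, so V_mid = 6.61 × 374.1/2824 = 0.8757 V.
Stage 2 is itself unloaded: V_out = V_mid × R4/(R3+R4) = 0.8757 × 1200/1420 = 0.740 V.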